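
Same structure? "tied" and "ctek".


Pattern of "tied": [0, 1, 2, 3]
Pattern of "ctek": [0, 1, 2, 3]
Patterns match
Same pattern = Yes


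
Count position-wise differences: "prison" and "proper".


Comparing character by character (same length = 6):
  Pos 0: 'p' vs 'p' =
  Pos 1: 'r' vs 'r' =
  Pos 2: 'i' vs 'o' !=
  Pos 3: 's' vs 'p' !=
  Pos 4: 'o' vs 'e' !=
  Pos 5: 'n' vs 'r' !=
Hamming distance = 4


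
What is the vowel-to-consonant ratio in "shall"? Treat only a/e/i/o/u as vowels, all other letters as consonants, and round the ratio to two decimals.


Word: "shall"
Vowels (a,e,i,o,u): 1
Consonants: 4
Ratio = 1/4
= 0.25


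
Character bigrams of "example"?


Word: "example" (length 7)
Number of bigrams = 7 - 2 + 1 = 6
  Position 0: "ex"
  Position 1: "xa"
  Position 2: "am"
  Position 3: "mp"
  Position 4: "pl"
  Position 5: "le"
Bigrams = "ex", "xa", "am", "mp", "pl", "le"


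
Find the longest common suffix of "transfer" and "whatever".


Word 1: "transfer"
Word 2: "whatever"
Comparing from end:
  Pos -1: 'r' == 'r'
  Pos -2: 'e' == 'e'
  Pos -3: 'f' != 'v' (stop)
LCS = "er" (length 2)


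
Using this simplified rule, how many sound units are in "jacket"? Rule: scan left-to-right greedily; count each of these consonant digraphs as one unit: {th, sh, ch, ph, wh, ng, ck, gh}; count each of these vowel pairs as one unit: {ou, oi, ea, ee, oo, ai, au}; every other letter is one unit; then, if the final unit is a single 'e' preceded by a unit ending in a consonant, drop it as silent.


Word: "jacket" (6 letters)
Left-to-right scan:
  (1) 'j' (letter)
  (2) 'a' (letter)
  (3) 'ck' (digraph)
  (4) 'e' (letter)
  (5) 't' (letter)
Units from scan: 5
Sound units = 5 units


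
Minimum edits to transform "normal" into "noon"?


Word 1: "normal" (length 6)
Word 2: "noon" (length 4)
One optimal edit sequence (insert/delete/substitute each cost 1):
  1. keep 'n'
  2. keep 'o'
  3. delete 'r'  (+1)
  4. delete 'm'  (+1)
  5. substitute 'a' -> 'o'  (+1)
  6. substitute 'l' -> 'n'  (+1)
Total edit operations: 4
Edit distance = 4


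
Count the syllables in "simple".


Word: "simple"
Syllable breakdown: sim-ple
Counting: 2 parts
= 2 syllables


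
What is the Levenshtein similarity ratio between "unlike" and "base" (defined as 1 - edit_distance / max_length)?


Word 1: "unlike" (length 6)
Word 2: "base" (length 4)
One optimal edit sequence:
  1. delete 'u'  (+1)
  2. delete 'n'  (+1)
  3. substitute 'l' -> 'b'  (+1)
  4. substitute 'i' -> 'a'  (+1)
  5. substitute 'k' -> 's'  (+1)
  6. keep 'e'
Edit distance = 5
Max length = max(6, 4) = 6
Similarity = 1 - 5/6
= 0.1667


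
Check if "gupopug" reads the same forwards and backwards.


Word: "gupopug"
Reversed: "gupopug"
Forward == Backward? gupopug == gupopug
Palindrome = Yes


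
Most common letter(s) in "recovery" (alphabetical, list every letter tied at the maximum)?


Word: "recovery"
Letter counts:
  'c': 1
  'e': 2
  'o': 1
  'r': 2
  'v': 1
  'y': 1
Maximum count = 2
Most frequent = 'e', 'r' (2 times each)


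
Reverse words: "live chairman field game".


Original: "live chairman field game"
Words (1..n): live | chairman | field | game
Reversed (n..1): game | field | chairman | live
Result = "game field chairman live"


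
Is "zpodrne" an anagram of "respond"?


Word 1: "respond" → sorted: denoprs
Word 2: "zpodrne" → sorted: denoprz
Same letters? denoprs != denoprz
Anagram = No


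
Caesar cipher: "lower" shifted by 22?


Word: "lower"
Shift: 22
Each letter → (letter + shift) mod 26:
  'l' (11) + 22 = 7 → 'h'
  'o' (14) + 22 = 10 → 'k'
  'w' (22) + 22 = 18 → 's'
  'e' (4) + 22 = 0 → 'a'
  'r' (17) + 22 = 13 → 'n'
Result = "hksan"


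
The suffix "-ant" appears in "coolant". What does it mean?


Suffix: -ant
As in: coolant -> cool + -ant
Meaning = one who / that which


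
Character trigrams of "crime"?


Word: "crime" (length 5)
Number of trigrams = 5 - 3 + 1 = 3
  Position 0: "cri"
  Position 1: "rim"
  Position 2: "ime"
Trigrams = "cri", "rim", "ime"


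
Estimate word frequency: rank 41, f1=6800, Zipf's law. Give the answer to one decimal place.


Zipf's law: f(r) = f(1) / r
f(1) = 6800
f(41) = 6800 / 41
= 165.9 occurrences


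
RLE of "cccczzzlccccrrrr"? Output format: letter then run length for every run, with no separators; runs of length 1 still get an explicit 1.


String: "cccczzzlccccrrrr"
Scanning for consecutive runs:
  'c' x 4
  'z' x 3
  'l' x 1
  'c' x 4
  'r' x 4
RLE = "c4z3l1c4r4"


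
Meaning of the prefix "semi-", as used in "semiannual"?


Prefix: semi-
Example: semiannual = semi- + annual
Meaning = half


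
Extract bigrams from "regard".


Word: "regard" (length 6)
Number of bigrams = 6 - 2 + 1 = 5
  Position 0: "re"
  Position 1: "eg"
  Position 2: "ga"
  Position 3: "ar"
  Position 4: "rd"
Bigrams = "re", "eg", "ga", "ar", "rd"


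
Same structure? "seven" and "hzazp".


Pattern of "seven": [0, 1, 2, 1, 3]
Pattern of "hzazp": [0, 1, 2, 1, 3]
Patterns match
Same pattern = Yes


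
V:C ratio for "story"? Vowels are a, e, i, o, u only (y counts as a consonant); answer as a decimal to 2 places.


Word: "story"
Vowels (a,e,i,o,u): 1
Consonants: 4
Ratio = 1/4
= 0.25


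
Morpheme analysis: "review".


Word: "review"
Morphemes: re- + view
Each morpheme carries meaning
= 2 morphemes


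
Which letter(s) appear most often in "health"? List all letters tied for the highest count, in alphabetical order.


Word: "health"
Letter counts:
  'a': 1
  'e': 1
  'h': 2
  'l': 1
  't': 1
Maximum count = 2
Most frequent = 'h' (2 times each)


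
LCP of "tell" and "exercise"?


Word 1: "tell"
Word 2: "exercise"
Comparing from start:
  Pos 0: 't' != 'e' (stop)
LCP = "" (length 0)


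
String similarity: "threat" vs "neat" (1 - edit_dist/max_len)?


Word 1: "threat" (length 6)
Word 2: "neat" (length 4)
One optimal edit sequence:
  1. delete 't'  (+1)
  2. delete 'h'  (+1)
  3. substitute 'r' -> 'n'  (+1)
  4. keep 'e'
  5. keep 'a'
  6. keep 't'
Edit distance = 3
Max length = max(6, 4) = 6
Similarity = 1 - 3/6
= 0.5000


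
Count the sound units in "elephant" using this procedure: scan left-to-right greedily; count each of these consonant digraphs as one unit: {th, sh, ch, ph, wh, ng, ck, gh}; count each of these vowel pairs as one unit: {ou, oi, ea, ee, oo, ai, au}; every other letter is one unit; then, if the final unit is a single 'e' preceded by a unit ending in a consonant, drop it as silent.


Word: "elephant" (8 letters)
Left-to-right scan:
  [1] 'e' (letter)
  [2] 'l' (letter)
  [3] 'e' (letter)
  [4] 'ph' (digraph)
  [5] 'a' (letter)
  [6] 'n' (letter)
  [7] 't' (letter)
Units from scan: 7
Sound units = 7 units


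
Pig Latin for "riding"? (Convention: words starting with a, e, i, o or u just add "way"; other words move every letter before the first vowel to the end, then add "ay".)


Word: "riding"
Starts with consonant(s) → move to end, add 'ay'
Consonant cluster: "r"
Pig Latin = "idingray"


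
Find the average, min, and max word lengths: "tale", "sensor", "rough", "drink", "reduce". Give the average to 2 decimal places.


Lengths: "tale"=4, "sensor"=6, "rough"=5, "drink"=5, "reduce"=6
Sum = 26, Count = 5
Average = 26/5 = 5.20
= avg=5.20, min=4, max=6


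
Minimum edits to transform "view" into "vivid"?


Word 1: "view" (length 4)
Word 2: "vivid" (length 5)
One optimal edit sequence (insert/delete/substitute each cost 1):
  1. keep 'v'
  2. keep 'i'
  3. insert 'v'  (+1)
  4. substitute 'e' -> 'i'  (+1)
  5. substitute 'w' -> 'd'  (+1)
Total edit operations: 3
Edit distance = 3


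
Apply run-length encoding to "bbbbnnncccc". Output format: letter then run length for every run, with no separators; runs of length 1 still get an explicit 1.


String: "bbbbnnncccc"
Scanning for consecutive runs:
  'b' x 4
  'n' x 3
  'c' x 4
RLE = "b4n3c4"


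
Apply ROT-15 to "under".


Word: "under"
Shift: 15
Each letter → (letter + shift) mod 26:
  'u' (20) + 15 = 9 → 'j'
  'n' (13) + 15 = 2 → 'c'
  'd' (3) + 15 = 18 → 's'
  'e' (4) + 15 = 19 → 't'
  'r' (17) + 15 = 6 → 'g'
Result = "jcstg"


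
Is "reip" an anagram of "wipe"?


Word 1: "wipe" → sorted: eipw
Word 2: "reip" → sorted: eipr
Same letters? eipw != eipr
Anagram = No


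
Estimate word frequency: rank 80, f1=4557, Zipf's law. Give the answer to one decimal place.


Zipf's law: f(r) = f(1) / r
f(1) = 4557
f(80) = 4557 / 80
= 57.0 occurrences


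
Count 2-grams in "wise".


Word: "wise" (length 4)
Number of 2-grams = length - 2 + 1 = 4 - 2 + 1
= 3


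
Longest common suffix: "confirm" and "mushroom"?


Word 1: "confirm"
Word 2: "mushroom"
Comparing from end:
  Pos -1: 'm' == 'm'
  Pos -2: 'r' != 'o' (stop)
LCS = "m" (length 1)


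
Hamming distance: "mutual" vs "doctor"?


Comparing character by character (same length = 6):
  Pos 0: 'm' vs 'd' !=
  Pos 1: 'u' vs 'o' !=
  Pos 2: 't' vs 'c' !=
  Pos 3: 'u' vs 't' !=
  Pos 4: 'a' vs 'o' !=
  Pos 5: 'l' vs 'r' !=
Hamming distance = 6


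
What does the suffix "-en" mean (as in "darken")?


Suffix: -en
As in: darken -> dark + -en
Meaning = to make / become


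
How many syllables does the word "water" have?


Word: "water"
Syllable breakdown: wa-ter
Counting: 2 parts
= 2 syllables


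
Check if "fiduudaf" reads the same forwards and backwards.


Word: "fiduudaf"
Reversed: "faduudif"
Forward == Backward? fiduudaf != faduudif
Palindrome = No


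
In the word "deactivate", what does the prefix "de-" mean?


Prefix: de-
Example: deactivate (de- + activate)
Meaning = remove / reverse


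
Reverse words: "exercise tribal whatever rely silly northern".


Original: "exercise tribal whatever rely silly northern"
Words (1..n): exercise | tribal | whatever | rely | silly | northern
Reversed (n..1): northern | silly | rely | whatever | tribal | exercise
Result = "northern silly rely whatever tribal exercise"


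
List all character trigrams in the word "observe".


Word: "observe" (length 7)
Number of trigrams = 7 - 3 + 1 = 5
  Position 0: "obs"
  Position 1: "bse"
  Position 2: "ser"
  Position 3: "erv"
  Position 4: "rve"
Trigrams = "obs", "bse", "ser", "erv", "rve"


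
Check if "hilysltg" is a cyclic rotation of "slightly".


Word: "slightly", Candidate: "hilysltg"
Method: check if candidate is substring of word+word
"slightlyslightly" contains "hilysltg"? No
Is rotation = No


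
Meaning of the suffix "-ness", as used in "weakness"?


Suffix: -ness
Example: weakness (weak + -ness)
Meaning = state of being


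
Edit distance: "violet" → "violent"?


Word 1: "violet" (length 6)
Word 2: "violent" (length 7)
One optimal edit sequence (insert/delete/substitute each cost 1):
  1. keep 'v'
  2. keep 'i'
  3. keep 'o'
  4. keep 'l'
  5. keep 'e'
  6. insert 'n'  (+1)
  7. keep 't'
Total edit operations: 1
Edit distance = 1


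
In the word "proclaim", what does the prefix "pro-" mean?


Prefix: pro-
Example: proclaim = pro- + claim
Meaning = forward / in favor of


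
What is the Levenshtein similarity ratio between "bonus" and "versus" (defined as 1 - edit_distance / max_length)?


Word 1: "bonus" (length 5)
Word 2: "versus" (length 6)
One optimal edit sequence:
  1. insert 'v'  (+1)
  2. substitute 'b' -> 'e'  (+1)
  3. substitute 'o' -> 'r'  (+1)
  4. substitute 'n' -> 's'  (+1)
  5. keep 'u'
  6. keep 's'
Edit distance = 4
Max length = max(5, 6) = 6
Similarity = 1 - 4/6
= 0.3333


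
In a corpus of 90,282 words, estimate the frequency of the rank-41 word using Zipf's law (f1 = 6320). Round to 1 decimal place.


Zipf's law: f(r) = f(1) / r
f(1) = 6320
f(41) = 6320 / 41
= 154.1 occurrences


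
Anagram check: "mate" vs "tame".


Word 1: "mate" → sorted: aemt
Word 2: "tame" → sorted: aemt
Same letters? aemt == aemt
Anagram = Yes


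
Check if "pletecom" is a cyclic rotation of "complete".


Word: "complete", Candidate: "pletecom"
Method: check if candidate is substring of word+word
"completecomplete" contains "pletecom"? Yes
Is rotation = Yes


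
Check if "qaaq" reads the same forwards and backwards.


Word: "qaaq"
Reversed: "qaaq"
Forward == Backward? qaaq == qaaq
Palindrome = Yes


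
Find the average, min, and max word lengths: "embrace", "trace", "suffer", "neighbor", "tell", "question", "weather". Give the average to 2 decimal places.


Lengths: "embrace"=7, "trace"=5, "suffer"=6, "neighbor"=8, "tell"=4, "question"=8, "weather"=7
Sum = 45, Count = 7
Average = 45/7 = 6.43
= avg=6.43, min=4, max=8


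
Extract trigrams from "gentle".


Word: "gentle" (length 6)
Number of trigrams = 6 - 3 + 1 = 4
  Position 0: "gen"
  Position 1: "ent"
  Position 2: "ntl"
  Position 3: "tle"
Trigrams = "gen", "ent", "ntl", "tle"


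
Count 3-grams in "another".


Word: "another" (length 7)
Number of 3-grams = length - 3 + 1 = 7 - 3 + 1
= 5


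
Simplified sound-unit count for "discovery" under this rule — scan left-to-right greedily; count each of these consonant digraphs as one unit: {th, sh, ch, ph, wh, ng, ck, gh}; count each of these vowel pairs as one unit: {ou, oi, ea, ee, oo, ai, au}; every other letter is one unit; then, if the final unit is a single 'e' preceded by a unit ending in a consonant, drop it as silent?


Word: "discovery" (9 letters)
Left-to-right scan:
  (1) 'd' (letter)
  (2) 'i' (letter)
  (3) 's' (letter)
  (4) 'c' (letter)
  (5) 'o' (letter)
  (6) 'v' (letter)
  (7) 'e' (letter)
  (8) 'r' (letter)
  (9) 'y' (letter)
Units from scan: 9
Sound units = 9 units


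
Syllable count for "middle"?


Word: "middle"
Syllable breakdown: mid | dle
Counting: 2 parts
= 2 syllables


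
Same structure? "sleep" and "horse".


Pattern of "sleep": [0, 1, 2, 2, 3]
Pattern of "horse": [0, 1, 2, 3, 4]
Patterns do not match
Same pattern = No


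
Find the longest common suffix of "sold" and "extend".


Word 1: "sold"
Word 2: "extend"
Comparing from end:
  Pos -1: 'd' == 'd'
  Pos -2: 'l' != 'n' (stop)
LCS = "d" (length 1)


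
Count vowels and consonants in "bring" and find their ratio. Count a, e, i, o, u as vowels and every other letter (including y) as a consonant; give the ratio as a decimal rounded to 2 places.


Word: "bring"
Vowels (a,e,i,o,u): 1
Consonants: 4
Ratio = 1/4
= 0.25


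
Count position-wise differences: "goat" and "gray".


Comparing character by character (same length = 4):
  Pos 0: 'g' vs 'g' =
  Pos 1: 'o' vs 'r' !=
  Pos 2: 'a' vs 'a' =
  Pos 3: 't' vs 'y' !=
Hamming distance = 2


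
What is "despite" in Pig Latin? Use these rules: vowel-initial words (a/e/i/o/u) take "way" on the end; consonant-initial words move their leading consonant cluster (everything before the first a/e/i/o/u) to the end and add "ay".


Word: "despite"
Starts with consonant(s) → move to end, add 'ay'
Consonant cluster: "d"
Pig Latin = "espiteday"


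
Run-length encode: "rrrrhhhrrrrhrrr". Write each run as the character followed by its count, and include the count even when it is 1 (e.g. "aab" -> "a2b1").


String: "rrrrhhhrrrrhrrr"
Scanning for consecutive runs:
  'r' x 4
  'h' x 3
  'r' x 4
  'h' x 1
  'r' x 3
RLE = "r4h3r4h1r3"


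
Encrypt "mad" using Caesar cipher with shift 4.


Word: "mad"
Shift: 4
Each letter → (letter + shift) mod 26:
  'm' (12) + 4 = 16 → 'q'
  'a' (0) + 4 = 4 → 'e'
  'd' (3) + 4 = 7 → 'h'
Result = "qeh"


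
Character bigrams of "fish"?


Word: "fish" (length 4)
Number of bigrams = 4 - 2 + 1 = 3
  Position 0: "fi"
  Position 1: "is"
  Position 2: "sh"
Bigrams = "fi", "is", "sh"


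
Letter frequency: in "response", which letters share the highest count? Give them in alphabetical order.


Word: "response"
Letter counts:
  'e': 2
  'n': 1
  'o': 1
  'p': 1
  'r': 1
  's': 2
Maximum count = 2
Most frequent = 'e', 's' (2 times each)


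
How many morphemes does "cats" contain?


Word: "cats"
Morphemes: cat | -s
Each morpheme carries meaning
= 2 morphemes


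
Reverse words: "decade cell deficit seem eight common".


Original: "decade cell deficit seem eight common"
Words (1..n): decade | cell | deficit | seem | eight | common
Reversed (n..1): common | eight | seem | deficit | cell | decade
Result = "common eight seem deficit cell decade"


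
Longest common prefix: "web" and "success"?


Word 1: "web"
Word 2: "success"
Comparing from start:
  Pos 0: 'w' != 's' (stop)
LCP = "" (length 0)


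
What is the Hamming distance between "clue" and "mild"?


Comparing character by character (same length = 4):
  Pos 0: 'c' vs 'm' !=
  Pos 1: 'l' vs 'i' !=
  Pos 2: 'u' vs 'l' !=
  Pos 3: 'e' vs 'd' !=
Hamming distance = 4


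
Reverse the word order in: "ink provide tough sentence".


Original: "ink provide tough sentence"
Words (1..n): ink | provide | tough | sentence
Reversed (n..1): sentence | tough | provide | ink
Result = "sentence tough provide ink"


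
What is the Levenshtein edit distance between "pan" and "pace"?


Word 1: "pan" (length 3)
Word 2: "pace" (length 4)
One optimal edit sequence (insert/delete/substitute each cost 1):
  1. keep 'p'
  2. keep 'a'
  3. insert 'c'  (+1)
  4. substitute 'n' -> 'e'  (+1)
Total edit operations: 2
Edit distance = 2


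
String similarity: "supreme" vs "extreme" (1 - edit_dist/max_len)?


Word 1: "supreme" (length 7)
Word 2: "extreme" (length 7)
One optimal edit sequence:
  1. substitute 's' -> 'e'  (+1)
  2. substitute 'u' -> 'x'  (+1)
  3. substitute 'p' -> 't'  (+1)
  4. keep 'r'
  5. keep 'e'
  6. keep 'm'
  7. keep 'e'
Edit distance = 3
Max length = max(7, 7) = 7
Similarity = 1 - 3/7
= 0.5714


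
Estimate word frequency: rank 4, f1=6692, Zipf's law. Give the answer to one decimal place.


Zipf's law: f(r) = f(1) / r
f(1) = 6692
f(4) = 6692 / 4
= 1673.0 occurrences


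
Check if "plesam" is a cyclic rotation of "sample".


Word: "sample", Candidate: "plesam"
Method: check if candidate is substring of word+word
"samplesample" contains "plesam"? Yes
Is rotation = Yes


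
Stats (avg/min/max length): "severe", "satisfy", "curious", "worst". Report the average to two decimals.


Lengths: "severe"=6, "satisfy"=7, "curious"=7, "worst"=5
Sum = 25, Count = 4
Average = 25/4 = 6.25
= avg=6.25, min=5, max=7


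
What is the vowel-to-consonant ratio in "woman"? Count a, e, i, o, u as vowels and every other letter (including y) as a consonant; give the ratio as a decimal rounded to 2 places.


Word: "woman"
Vowels (a,e,i,o,u): 2
Consonants: 3
Ratio = 2/3
= 0.67


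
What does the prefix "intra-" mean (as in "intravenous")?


Prefix: intra-
As in: intravenous -> intra- + venous
Meaning = within


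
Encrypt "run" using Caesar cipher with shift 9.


Word: "run"
Shift: 9
Each letter → (letter + shift) mod 26:
  'r' (17) + 9 = 0 → 'a'
  'u' (20) + 9 = 3 → 'd'
  'n' (13) + 9 = 22 → 'w'
Result = "adw"


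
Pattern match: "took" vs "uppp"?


Pattern of "took": [0, 1, 1, 2]
Pattern of "uppp": [0, 1, 1, 1]
Patterns do not match
Same pattern = No


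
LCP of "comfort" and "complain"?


Word 1: "comfort"
Word 2: "complain"
Comparing from start:
  Pos 0: 'c' == 'c'
  Pos 1: 'o' == 'o'
  Pos 2: 'm' == 'm'
  Pos 3: 'f' != 'p' (stop)
LCP = "com" (length 3)


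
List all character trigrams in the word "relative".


Word: "relative" (length 8)
Number of trigrams = 8 - 3 + 1 = 6
  Position 0: "rel"
  Position 1: "ela"
  Position 2: "lat"
  Position 3: "ati"
  Position 4: "tiv"
  Position 5: "ive"
Trigrams = "rel", "ela", "lat", "ati", "tiv", "ive"


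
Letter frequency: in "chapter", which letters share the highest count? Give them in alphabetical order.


Word: "chapter"
Letter counts:
  'a': 1
  'c': 1
  'e': 1
  'h': 1
  'p': 1
  'r': 1
  't': 1
Maximum count = 1
Most frequent = 'a', 'c', 'e', 'h', 'p', 'r', 't' (1 time each)


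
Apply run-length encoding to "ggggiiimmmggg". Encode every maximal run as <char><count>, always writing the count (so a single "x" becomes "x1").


String: "ggggiiimmmggg"
Scanning for consecutive runs:
  'g' x 4
  'i' x 3
  'm' x 3
  'g' x 3
RLE = "g4i3m3g3"


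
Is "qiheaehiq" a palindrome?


Word: "qiheaehiq"
Reversed: "qiheaehiq"
Forward == Backward? qiheaehiq == qiheaehiq
Palindrome = Yes


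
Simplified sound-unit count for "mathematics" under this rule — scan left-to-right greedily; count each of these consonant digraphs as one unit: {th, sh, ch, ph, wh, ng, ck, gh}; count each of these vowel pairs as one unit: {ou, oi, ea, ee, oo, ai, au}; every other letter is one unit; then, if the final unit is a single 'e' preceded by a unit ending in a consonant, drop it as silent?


Word: "mathematics" (11 letters)
Left-to-right scan:
  1. 'm' (letter)
  2. 'a' (letter)
  3. 'th' (digraph)
  4. 'e' (letter)
  5. 'm' (letter)
  6. 'a' (letter)
  7. 't' (letter)
  8. 'i' (letter)
  9. 'c' (letter)
  10. 's' (letter)
Units from scan: 10
Sound units = 10 units


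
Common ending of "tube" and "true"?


Word 1: "tube"
Word 2: "true"
Comparing from end:
  Pos -1: 'e' == 'e'
  Pos -2: 'b' != 'u' (stop)
LCS = "e" (length 1)


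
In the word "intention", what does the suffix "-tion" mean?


Suffix: -tion
Example: intention (intend + -tion, with a spelling change)
Meaning = act or process


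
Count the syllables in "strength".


Word: "strength"
Syllable breakdown: strength
Counting: 1 part
= 1 syllable


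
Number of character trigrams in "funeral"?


Word: "funeral" (length 7)
Number of 3-grams = length - 3 + 1 = 7 - 3 + 1
= 5


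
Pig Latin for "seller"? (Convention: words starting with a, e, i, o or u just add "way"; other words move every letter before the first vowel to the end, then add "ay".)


Word: "seller"
Starts with consonant(s) → move to end, add 'ay'
Consonant cluster: "s"
Pig Latin = "ellersay"


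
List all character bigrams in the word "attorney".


Word: "attorney" (length 8)
Number of bigrams = 8 - 2 + 1 = 7
  Position 0: "at"
  Position 1: "tt"
  Position 2: "to"
  Position 3: "or"
  Position 4: "rn"
  Position 5: "ne"
  Position 6: "ey"
Bigrams = "at", "tt", "to", "or", "rn", "ne", "ey"


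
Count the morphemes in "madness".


Word: "madness"
Morphemes: mad + -ness
Each morpheme carries meaning
= 2 morphemes


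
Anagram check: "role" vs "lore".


Word 1: "role" → sorted: elor
Word 2: "lore" → sorted: elor
Same letters? elor == elor
Anagram = Yes


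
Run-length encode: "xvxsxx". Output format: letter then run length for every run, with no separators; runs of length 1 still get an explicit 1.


String: "xvxsxx"
Scanning for consecutive runs:
  'x' x 1
  'v' x 1
  'x' x 1
  's' x 1
  'x' x 2
RLE = "x1v1x1s1x2"


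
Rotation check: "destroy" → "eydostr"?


Word: "destroy", Candidate: "eydostr"
Method: check if candidate is substring of word+word
"destroydestroy" contains "eydostr"? No
Is rotation = No


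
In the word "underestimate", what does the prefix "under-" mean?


Prefix: under-
Example: underestimate = under- + estimate
Meaning = insufficient


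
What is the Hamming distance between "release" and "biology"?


Comparing character by character (same length = 7):
  Pos 0: 'r' vs 'b' !=
  Pos 1: 'e' vs 'i' !=
  Pos 2: 'l' vs 'o' !=
  Pos 3: 'e' vs 'l' !=
  Pos 4: 'a' vs 'o' !=
  Pos 5: 's' vs 'g' !=
  Pos 6: 'e' vs 'y' !=
Hamming distance = 7


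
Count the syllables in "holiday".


Word: "holiday"
Syllable breakdown: hol-i-day
Counting: 3 parts
= 3 syllables


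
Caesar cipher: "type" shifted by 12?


Word: "type"
Shift: 12
Each letter → (letter + shift) mod 26:
  't' (19) + 12 = 5 → 'f'
  'y' (24) + 12 = 10 → 'k'
  'p' (15) + 12 = 1 → 'b'
  'e' (4) + 12 = 16 → 'q'
Result = "fkbq"


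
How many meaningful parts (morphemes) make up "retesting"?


Word: "retesting"
Morphemes: re- | test | -ing
Each morpheme carries meaning
= 3 morphemes


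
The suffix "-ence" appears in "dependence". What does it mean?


Suffix: -ence
Example: dependence (depend + -ence)
Meaning = state of


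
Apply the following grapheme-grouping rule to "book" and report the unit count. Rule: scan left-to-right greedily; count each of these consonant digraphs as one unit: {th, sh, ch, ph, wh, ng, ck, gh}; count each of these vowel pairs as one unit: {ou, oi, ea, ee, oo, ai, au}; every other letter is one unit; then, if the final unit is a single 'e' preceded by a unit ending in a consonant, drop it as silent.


Word: "book" (4 letters)
Left-to-right scan:
  (1) 'b' (letter)
  (2) 'oo' (vowel-pair)
  (3) 'k' (letter)
Units from scan: 3
Sound units = 3 units


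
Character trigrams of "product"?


Word: "product" (length 7)
Number of trigrams = 7 - 3 + 1 = 5
  Position 0: "pro"
  Position 1: "rod"
  Position 2: "odu"
  Position 3: "duc"
  Position 4: "uct"
Trigrams = "pro", "rod", "odu", "duc", "uct"


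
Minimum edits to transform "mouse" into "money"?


Word 1: "mouse" (length 5)
Word 2: "money" (length 5)
One optimal edit sequence (insert/delete/substitute each cost 1):
  1. keep 'm'
  2. keep 'o'
  3. substitute 'u' -> 'n'  (+1)
  4. substitute 's' -> 'e'  (+1)
  5. substitute 'e' -> 'y'  (+1)
Total edit operations: 3
Edit distance = 3


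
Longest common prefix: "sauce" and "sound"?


Word 1: "sauce"
Word 2: "sound"
Comparing from start:
  Pos 0: 's' == 's'
  Pos 1: 'a' != 'o' (stop)
LCP = "s" (length 1)


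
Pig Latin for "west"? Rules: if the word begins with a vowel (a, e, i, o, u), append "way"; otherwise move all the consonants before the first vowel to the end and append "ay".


Word: "west"
Starts with consonant(s) → move to end, add 'ay'
Consonant cluster: "w"
Pig Latin = "estway"


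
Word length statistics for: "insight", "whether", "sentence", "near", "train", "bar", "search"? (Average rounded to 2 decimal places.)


Lengths: "insight"=7, "whether"=7, "sentence"=8, "near"=4, "train"=5, "bar"=3, "search"=6
Sum = 40, Count = 7
Average = 40/7 = 5.71
= avg=5.71, min=3, max=8


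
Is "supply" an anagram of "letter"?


Word 1: "letter" → sorted: eelrtt
Word 2: "supply" → sorted: lppsuy
Same letters? eelrtt != lppsuy
Anagram = No


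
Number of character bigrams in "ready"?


Word: "ready" (length 5)
Number of 2-grams = length - 2 + 1 = 5 - 2 + 1
= 4


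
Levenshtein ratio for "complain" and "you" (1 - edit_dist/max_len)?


Word 1: "complain" (length 8)
Word 2: "you" (length 3)
One optimal edit sequence:
  1. substitute 'c' -> 'y'  (+1)
  2. keep 'o'
  3. delete 'm'  (+1)
  4. delete 'p'  (+1)
  5. delete 'l'  (+1)
  6. delete 'a'  (+1)
  7. delete 'i'  (+1)
  8. substitute 'n' -> 'u'  (+1)
Edit distance = 7
Max length = max(8, 3) = 8
Similarity = 1 - 7/8
= 0.1250


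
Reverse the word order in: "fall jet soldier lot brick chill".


Original: "fall jet soldier lot brick chill"
Words (1..n): fall | jet | soldier | lot | brick | chill
Reversed (n..1): chill | brick | lot | soldier | jet | fall
Result = "chill brick lot soldier jet fall"


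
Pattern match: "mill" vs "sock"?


Pattern of "mill": [0, 1, 2, 2]
Pattern of "sock": [0, 1, 2, 3]
Patterns do not match
Same pattern = No


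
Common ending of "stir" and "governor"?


Word 1: "stir"
Word 2: "governor"
Comparing from end:
  Pos -1: 'r' == 'r'
  Pos -2: 'i' != 'o' (stop)
LCS = "r" (length 1)


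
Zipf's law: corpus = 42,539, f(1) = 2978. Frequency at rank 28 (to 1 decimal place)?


Zipf's law: f(r) = f(1) / r
f(1) = 2978
f(28) = 2978 / 28
= 106.4 occurrences


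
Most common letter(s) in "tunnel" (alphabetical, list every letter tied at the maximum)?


Word: "tunnel"
Letter counts:
  'e': 1
  'l': 1
  'n': 2
  't': 1
  'u': 1
Maximum count = 2
Most frequent = 'n' (2 times each)


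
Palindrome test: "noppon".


Word: "noppon"
Reversed: "noppon"
Forward == Backward? noppon == noppon
Palindrome = Yes


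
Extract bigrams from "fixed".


Word: "fixed" (length 5)
Number of bigrams = 5 - 2 + 1 = 4
  Position 0: "fi"
  Position 1: "ix"
  Position 2: "xe"
  Position 3: "ed"
Bigrams = "fi", "ix", "xe", "ed"


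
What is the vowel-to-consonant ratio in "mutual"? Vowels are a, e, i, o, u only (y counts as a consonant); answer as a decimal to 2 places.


Word: "mutual"
Vowels (a,e,i,o,u): 3
Consonants: 3
Ratio = 3/3
= 1.00


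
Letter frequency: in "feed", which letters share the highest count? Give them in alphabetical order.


Word: "feed"
Letter counts:
  'd': 1
  'e': 2
  'f': 1
Maximum count = 2
Most frequent = 'e' (2 times each)


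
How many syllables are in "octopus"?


Word: "octopus"
Syllable breakdown: oc / to / pus
Counting: 3 parts
= 3 syllables


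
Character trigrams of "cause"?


Word: "cause" (length 5)
Number of trigrams = 5 - 3 + 1 = 3
  Position 0: "cau"
  Position 1: "aus"
  Position 2: "use"
Trigrams = "cau", "aus", "use"


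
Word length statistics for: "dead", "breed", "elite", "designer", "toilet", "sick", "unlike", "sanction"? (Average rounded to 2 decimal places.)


Lengths: "dead"=4, "breed"=5, "elite"=5, "designer"=8, "toilet"=6, "sick"=4, "unlike"=6, "sanction"=8
Sum = 46, Count = 8
Average = 46/8 = 5.75
= avg=5.75, min=4, max=8


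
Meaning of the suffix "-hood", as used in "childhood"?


Suffix: -hood
Example: childhood (child + -hood)
Meaning = state / condition


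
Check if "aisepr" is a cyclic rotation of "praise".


Word: "praise", Candidate: "aisepr"
Method: check if candidate is substring of word+word
"praisepraise" contains "aisepr"? Yes
Is rotation = Yes


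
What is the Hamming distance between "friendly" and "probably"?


Comparing character by character (same length = 8):
  Pos 0: 'f' vs 'p' !=
  Pos 1: 'r' vs 'r' =
  Pos 2: 'i' vs 'o' !=
  Pos 3: 'e' vs 'b' !=
  Pos 4: 'n' vs 'a' !=
  Pos 5: 'd' vs 'b' !=
  Pos 6: 'l' vs 'l' =
  Pos 7: 'y' vs 'y' =
Hamming distance = 5


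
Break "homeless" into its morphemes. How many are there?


Word: "homeless"
Morphemes: home | -less
Each morpheme carries meaning
= 2 morphemes


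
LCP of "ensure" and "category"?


Word 1: "ensure"
Word 2: "category"
Comparing from start:
  Pos 0: 'e' != 'c' (stop)
LCP = "" (length 0)


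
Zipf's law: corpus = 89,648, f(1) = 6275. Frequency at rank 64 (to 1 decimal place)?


Zipf's law: f(r) = f(1) / r
f(1) = 6275
f(64) = 6275 / 64
= 98.0 occurrences


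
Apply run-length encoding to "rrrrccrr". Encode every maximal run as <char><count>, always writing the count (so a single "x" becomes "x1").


String: "rrrrccrr"
Scanning for consecutive runs:
  'r' x 4
  'c' x 2
  'r' x 2
RLE = "r4c2r2"


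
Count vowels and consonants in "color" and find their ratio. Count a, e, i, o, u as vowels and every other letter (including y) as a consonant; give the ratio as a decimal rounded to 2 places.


Word: "color"
Vowels (a,e,i,o,u): 2
Consonants: 3
Ratio = 2/3
= 0.67


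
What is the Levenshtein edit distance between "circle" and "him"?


Word 1: "circle" (length 6)
Word 2: "him" (length 3)
One optimal edit sequence (insert/delete/substitute each cost 1):
  1. substitute 'c' -> 'h'  (+1)
  2. keep 'i'
  3. delete 'r'  (+1)
  4. delete 'c'  (+1)
  5. delete 'l'  (+1)
  6. substitute 'e' -> 'm'  (+1)
Total edit operations: 5
Edit distance = 5


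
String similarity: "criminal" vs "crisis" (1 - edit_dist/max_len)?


Word 1: "criminal" (length 8)
Word 2: "crisis" (length 6)
One optimal edit sequence:
  1. keep 'c'
  2. keep 'r'
  3. keep 'i'
  4. substitute 'm' -> 's'  (+1)
  5. keep 'i'
  6. delete 'n'  (+1)
  7. delete 'a'  (+1)
  8. substitute 'l' -> 's'  (+1)
Edit distance = 4
Max length = max(8, 6) = 8
Similarity = 1 - 4/8
= 0.5000


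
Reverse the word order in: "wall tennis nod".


Original: "wall tennis nod"
Words (1..n): wall | tennis | nod
Reversed (n..1): nod | tennis | wall
Result = "nod tennis wall"


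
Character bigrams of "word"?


Word: "word" (length 4)
Number of bigrams = 4 - 2 + 1 = 3
  Position 0: "wo"
  Position 1: "or"
  Position 2: "rd"
Bigrams = "wo", "or", "rd"


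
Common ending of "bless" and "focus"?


Word 1: "bless"
Word 2: "focus"
Comparing from end:
  Pos -1: 's' == 's'
  Pos -2: 's' != 'u' (stop)
LCS = "s" (length 1)


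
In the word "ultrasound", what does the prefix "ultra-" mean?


Prefix: ultra-
Example: ultrasound (ultra- + sound)
Meaning = beyond


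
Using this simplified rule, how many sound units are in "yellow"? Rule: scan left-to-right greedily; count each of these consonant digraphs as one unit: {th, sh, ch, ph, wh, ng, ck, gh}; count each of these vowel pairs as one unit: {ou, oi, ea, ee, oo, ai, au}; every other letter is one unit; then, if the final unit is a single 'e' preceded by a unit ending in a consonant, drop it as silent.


Word: "yellow" (6 letters)
Left-to-right scan:
  (1) 'y' (letter)
  (2) 'e' (letter)
  (3) 'l' (letter)
  (4) 'l' (letter)
  (5) 'o' (letter)
  (6) 'w' (letter)
Units from scan: 6
Sound units = 6 units


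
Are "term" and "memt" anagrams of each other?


Word 1: "term" → sorted: emrt
Word 2: "memt" → sorted: emmt
Same letters? emrt != emmt
Anagram = No


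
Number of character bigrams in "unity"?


Word: "unity" (length 5)
Number of 2-grams = length - 2 + 1 = 5 - 2 + 1
= 4


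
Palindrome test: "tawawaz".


Word: "tawawaz"
Reversed: "zawawat"
Forward == Backward? tawawaz != zawawat
Palindrome = No


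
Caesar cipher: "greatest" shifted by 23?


Word: "greatest"
Shift: 23
Each letter → (letter + shift) mod 26:
  'g' (6) + 23 = 3 → 'd'
  'r' (17) + 23 = 14 → 'o'
  'e' (4) + 23 = 1 → 'b'
  'a' (0) + 23 = 23 → 'x'
  't' (19) + 23 = 16 → 'q'
  'e' (4) + 23 = 1 → 'b'
  's' (18) + 23 = 15 → 'p'
  't' (19) + 23 = 16 → 'q'
Result = "dobxqbpq"


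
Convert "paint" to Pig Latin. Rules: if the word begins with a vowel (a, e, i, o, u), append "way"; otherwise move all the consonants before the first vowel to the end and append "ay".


Word: "paint"
Starts with consonant(s) → move to end, add 'ay'
Consonant cluster: "p"
Pig Latin = "aintpay"


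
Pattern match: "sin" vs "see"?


Pattern of "sin": [0, 1, 2]
Pattern of "see": [0, 1, 1]
Patterns do not match
Same pattern = No


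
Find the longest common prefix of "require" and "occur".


Word 1: "require"
Word 2: "occur"
Comparing from start:
  Pos 0: 'r' != 'o' (stop)
LCP = "" (length 0)


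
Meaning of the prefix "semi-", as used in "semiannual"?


Prefix: semi-
As in: semiannual -> semi- + annual
Meaning = half


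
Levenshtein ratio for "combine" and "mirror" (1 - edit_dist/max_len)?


Word 1: "combine" (length 7)
Word 2: "mirror" (length 6)
One optimal edit sequence:
  1. delete 'c'  (+1)
  2. substitute 'o' -> 'm'  (+1)
  3. substitute 'm' -> 'i'  (+1)
  4. substitute 'b' -> 'r'  (+1)
  5. substitute 'i' -> 'r'  (+1)
  6. substitute 'n' -> 'o'  (+1)
  7. substitute 'e' -> 'r'  (+1)
Edit distance = 7
Max length = max(7, 6) = 7
Similarity = 1 - 7/7
= 0.0000


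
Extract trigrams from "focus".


Word: "focus" (length 5)
Number of trigrams = 5 - 3 + 1 = 3
  Position 0: "foc"
  Position 1: "ocu"
  Position 2: "cus"
Trigrams = "foc", "ocu", "cus"


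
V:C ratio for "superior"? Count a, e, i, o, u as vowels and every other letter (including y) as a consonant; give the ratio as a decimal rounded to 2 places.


Word: "superior"
Vowels (a,e,i,o,u): 4
Consonants: 4
Ratio = 4/4
= 1.00


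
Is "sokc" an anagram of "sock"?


Word 1: "sock" → sorted: ckos
Word 2: "sokc" → sorted: ckos
Same letters? ckos == ckos
Anagram = Yes


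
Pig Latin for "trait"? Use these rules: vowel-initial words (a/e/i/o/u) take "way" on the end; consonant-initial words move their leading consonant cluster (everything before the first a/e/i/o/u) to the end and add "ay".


Word: "trait"
Starts with consonant(s) → move to end, add 'ay'
Consonant cluster: "tr"
Pig Latin = "aittray"


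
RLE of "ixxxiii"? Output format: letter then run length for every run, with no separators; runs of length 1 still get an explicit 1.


String: "ixxxiii"
Scanning for consecutive runs:
  'i' x 1
  'x' x 3
  'i' x 3
RLE = "i1x3i3"


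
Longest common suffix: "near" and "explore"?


Word 1: "near"
Word 2: "explore"
Comparing from end:
  Pos -1: 'r' != 'e' (stop)
LCS = "" (length 0)


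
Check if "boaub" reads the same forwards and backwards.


Word: "boaub"
Reversed: "buaob"
Forward == Backward? boaub != buaob
Palindrome = No


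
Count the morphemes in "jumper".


Word: "jumper"
Morphemes: jump + -er
Each morpheme carries meaning
= 2 morphemes


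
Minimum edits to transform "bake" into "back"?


Word 1: "bake" (length 4)
Word 2: "back" (length 4)
One optimal edit sequence (insert/delete/substitute each cost 1):
  1. keep 'b'
  2. keep 'a'
  3. substitute 'k' -> 'c'  (+1)
  4. substitute 'e' -> 'k'  (+1)
Total edit operations: 2
Edit distance = 2


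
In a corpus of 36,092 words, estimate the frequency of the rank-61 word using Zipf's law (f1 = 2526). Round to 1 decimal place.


Zipf's law: f(r) = f(1) / r
f(1) = 2526
f(61) = 2526 / 61
= 41.4 occurrences


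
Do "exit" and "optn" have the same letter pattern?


Pattern of "exit": [0, 1, 2, 3]
Pattern of "optn": [0, 1, 2, 3]
Patterns match
Same pattern = Yes


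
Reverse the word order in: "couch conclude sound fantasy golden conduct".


Original: "couch conclude sound fantasy golden conduct"
Words (1..n): couch | conclude | sound | fantasy | golden | conduct
Reversed (n..1): conduct | golden | fantasy | sound | conclude | couch
Result = "conduct golden fantasy sound conclude couch"


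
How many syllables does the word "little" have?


Word: "little"
Syllable breakdown: lit · tle
Counting: 2 parts
= 2 syllables


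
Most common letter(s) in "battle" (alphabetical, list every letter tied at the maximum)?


Word: "battle"
Letter counts:
  'a': 1
  'b': 1
  'e': 1
  'l': 1
  't': 2
Maximum count = 2
Most frequent = 't' (2 times each)


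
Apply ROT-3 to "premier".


Word: "premier"
Shift: 3
Each letter → (letter + shift) mod 26:
  'p' (15) + 3 = 18 → 's'
  'r' (17) + 3 = 20 → 'u'
  'e' (4) + 3 = 7 → 'h'
  'm' (12) + 3 = 15 → 'p'
  'i' (8) + 3 = 11 → 'l'
  'e' (4) + 3 = 7 → 'h'
  'r' (17) + 3 = 20 → 'u'
Result = "suhplhu"


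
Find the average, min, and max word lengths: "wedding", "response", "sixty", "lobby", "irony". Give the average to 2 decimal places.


Lengths: "wedding"=7, "response"=8, "sixty"=5, "lobby"=5, "irony"=5
Sum = 30, Count = 5
Average = 30/5 = 6.00
= avg=6.00, min=5, max=8


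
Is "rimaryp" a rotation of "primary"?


Word: "primary", Candidate: "rimaryp"
Method: check if candidate is substring of word+word
"primaryprimary" contains "rimaryp"? Yes
Is rotation = Yes


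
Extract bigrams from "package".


Word: "package" (length 7)
Number of bigrams = 7 - 2 + 1 = 6
  Position 0: "pa"
  Position 1: "ac"
  Position 2: "ck"
  Position 3: "ka"
  Position 4: "ag"
  Position 5: "ge"
Bigrams = "pa", "ac", "ck", "ka", "ag", "ge"


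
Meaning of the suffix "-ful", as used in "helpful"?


Suffix: -ful
As in: helpful -> help + -ful
Meaning = full of


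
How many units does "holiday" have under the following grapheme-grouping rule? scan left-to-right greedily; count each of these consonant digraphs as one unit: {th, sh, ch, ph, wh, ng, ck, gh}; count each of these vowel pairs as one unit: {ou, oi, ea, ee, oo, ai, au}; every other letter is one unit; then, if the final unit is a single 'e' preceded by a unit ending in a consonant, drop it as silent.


Word: "holiday" (7 letters)
Left-to-right scan:
  1. 'h' (letter)
  2. 'o' (letter)
  3. 'l' (letter)
  4. 'i' (letter)
  5. 'd' (letter)
  6. 'a' (letter)
  7. 'y' (letter)
Units from scan: 7
Sound units = 7 units
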